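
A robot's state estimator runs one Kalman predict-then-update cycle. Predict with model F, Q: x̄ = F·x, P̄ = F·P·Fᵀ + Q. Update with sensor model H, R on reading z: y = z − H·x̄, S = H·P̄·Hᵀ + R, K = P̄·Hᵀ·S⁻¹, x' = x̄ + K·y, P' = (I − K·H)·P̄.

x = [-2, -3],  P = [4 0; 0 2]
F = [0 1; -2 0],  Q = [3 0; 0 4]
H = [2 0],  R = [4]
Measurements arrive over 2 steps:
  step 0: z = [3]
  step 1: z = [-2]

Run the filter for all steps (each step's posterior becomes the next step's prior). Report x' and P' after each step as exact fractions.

step 0: x' = [3/4, 4], P' = [5/6 0; 0 20]
step 1: x' = [-19/24, -3/2], P' = [23/24 0; 0 22/3]

step 0: x̄ = F·x = [-3, 4]
step 0: P̄ = F·P·Fᵀ + Q = [5 0; 0 20]
step 0: y = z − H·x̄ = [9]
step 0: S = H·P̄·Hᵀ + R = [24]
step 0: K = P̄·Hᵀ·S⁻¹ = [5/12; 0]
step 0: x' = x̄ + K·y = [3/4, 4]
step 0: P' = (I − K·H)·P̄ = [5/6 0; 0 20]
step 1: x̄ = F·x = [4, -3/2]
step 1: P̄ = F·P·Fᵀ + Q = [23 0; 0 22/3]
step 1: y = z − H·x̄ = [-10]
step 1: S = H·P̄·Hᵀ + R = [96]
step 1: K = P̄·Hᵀ·S⁻¹ = [23/48; 0]
step 1: x' = x̄ + K·y = [-19/24, -3/2]
step 1: P' = (I − K·H)·P̄ = [23/24 0; 0 22/3]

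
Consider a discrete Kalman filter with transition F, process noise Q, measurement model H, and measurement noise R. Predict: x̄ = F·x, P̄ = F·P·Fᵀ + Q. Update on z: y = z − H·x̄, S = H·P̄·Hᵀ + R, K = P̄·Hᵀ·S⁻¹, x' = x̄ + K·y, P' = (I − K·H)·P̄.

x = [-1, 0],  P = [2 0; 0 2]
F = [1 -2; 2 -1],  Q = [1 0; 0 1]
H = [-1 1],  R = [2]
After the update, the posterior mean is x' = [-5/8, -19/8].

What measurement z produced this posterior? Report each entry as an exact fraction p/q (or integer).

x̄ = F·x = [-1, -2]
P̄ = F·P·Fᵀ + Q = [11 8; 8 11]
S = H·P̄·Hᵀ + R = [8]
K = P̄·Hᵀ·S⁻¹ = [-3/8; 3/8]
x' − x̄ = [3/8, -3/8] = K·y
y = (KᵀK)⁻¹·Kᵀ·(x' − x̄) = [-1]
z = y + H·x̄ = [-1] + [-1] = [-2]

z = [-2]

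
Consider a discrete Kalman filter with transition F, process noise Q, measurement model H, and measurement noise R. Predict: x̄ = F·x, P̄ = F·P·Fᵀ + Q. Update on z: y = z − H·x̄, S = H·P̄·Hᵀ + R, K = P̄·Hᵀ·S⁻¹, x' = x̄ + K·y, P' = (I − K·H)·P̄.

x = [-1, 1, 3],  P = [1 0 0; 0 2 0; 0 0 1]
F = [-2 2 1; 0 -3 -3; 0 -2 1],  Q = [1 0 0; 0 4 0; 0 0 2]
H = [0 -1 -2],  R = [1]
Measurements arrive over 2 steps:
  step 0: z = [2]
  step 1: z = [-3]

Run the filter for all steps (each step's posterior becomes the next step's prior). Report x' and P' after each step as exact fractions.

step 0: x̄ = F·x = [7, -12, 1]
step 0: P̄ = F·P·Fᵀ + Q = [14 -15 -7; -15 31 9; -7 9 11]
step 0: y = z − H·x̄ = [-8]
step 0: S = H·P̄·Hᵀ + R = [112]
step 0: K = P̄·Hᵀ·S⁻¹ = [29/112; -7/16; -31/112]
step 0: x' = x̄ + K·y = [69/14, -17/2, 45/14]
step 0: P' = (I − K·H)·P̄ = [727/112 -37/16 115/112; -37/16 153/16 -73/16; 115/112 -73/16 271/112]
step 1: x̄ = F·x = [-331/14, 111/7, 283/14]
step 1: P̄ = F·P·Fᵀ + Q = [7143/112 -219/7 -5279/112; -219/7 208/7 255/7; -5279/112 255/7 6823/112]
step 1: y = z − H·x̄ = [373/7]
step 1: S = H·P̄·Hᵀ + R = [11763/28]
step 1: K = P̄·Hᵀ·S⁻¹ = [7031/23526; -2872/11763; -8863/23526]
step 1: x' = x̄ + K·y = [-90785/11763, 33491/11763, 1645/11763]
step 1: P' = (I − K·H)·P̄ = [1235291/47052 -7424/11763 7817/47052; -7424/11763 54944/11763 -26036/11763; 7817/47052 -26036/11763 60935/47052]

step 0: x' = [69/14, -17/2, 45/14], P' = [727/112 -37/16 115/112; -37/16 153/16 -73/16; 115/112 -73/16 271/112]
step 1: x' = [-90785/11763, 33491/11763, 1645/11763], P' = [1235291/47052 -7424/11763 7817/47052; -7424/11763 54944/11763 -26036/11763; 7817/47052 -26036/11763 60935/47052]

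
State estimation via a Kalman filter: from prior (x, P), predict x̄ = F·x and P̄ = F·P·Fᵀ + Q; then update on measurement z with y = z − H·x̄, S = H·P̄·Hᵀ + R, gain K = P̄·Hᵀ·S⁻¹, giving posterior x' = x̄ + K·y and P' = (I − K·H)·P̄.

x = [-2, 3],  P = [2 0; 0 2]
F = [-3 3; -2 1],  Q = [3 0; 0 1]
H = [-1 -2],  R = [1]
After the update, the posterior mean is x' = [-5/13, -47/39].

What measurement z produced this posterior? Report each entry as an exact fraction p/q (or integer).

x̄ = F·x = [15, 7]
P̄ = F·P·Fᵀ + Q = [39 18; 18 11]
S = H·P̄·Hᵀ + R = [156]
K = P̄·Hᵀ·S⁻¹ = [-25/52; -10/39]
x' − x̄ = [-200/13, -320/39] = K·y
y = (KᵀK)⁻¹·Kᵀ·(x' − x̄) = [32]
z = y + H·x̄ = [32] + [-29] = [3]

z = [3]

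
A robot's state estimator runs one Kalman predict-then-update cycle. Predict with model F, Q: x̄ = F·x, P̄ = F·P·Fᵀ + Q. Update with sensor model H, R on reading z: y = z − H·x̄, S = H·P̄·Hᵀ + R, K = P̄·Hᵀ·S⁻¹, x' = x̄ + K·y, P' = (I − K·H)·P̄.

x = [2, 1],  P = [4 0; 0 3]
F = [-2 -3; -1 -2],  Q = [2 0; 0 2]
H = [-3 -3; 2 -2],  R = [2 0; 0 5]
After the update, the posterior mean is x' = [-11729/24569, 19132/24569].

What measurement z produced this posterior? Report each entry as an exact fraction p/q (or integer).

x̄ = F·x = [-7, -4]
P̄ = F·P·Fᵀ + Q = [45 26; 26 18]
S = H·P̄·Hᵀ + R = [1037 -162; -162 49]
K = P̄·Hᵀ·S⁻¹ = [-4281/24569 4900/24569; -3876/24569 -4792/24569]
x' − x̄ = [160254/24569, 117408/24569] = K·y
y = (KᵀK)⁻¹·Kᵀ·(x' − x̄) = [-34, 3]
z = y + H·x̄ = [-34, 3] + [33, -6] = [-1, -3]

z = [-1, -3]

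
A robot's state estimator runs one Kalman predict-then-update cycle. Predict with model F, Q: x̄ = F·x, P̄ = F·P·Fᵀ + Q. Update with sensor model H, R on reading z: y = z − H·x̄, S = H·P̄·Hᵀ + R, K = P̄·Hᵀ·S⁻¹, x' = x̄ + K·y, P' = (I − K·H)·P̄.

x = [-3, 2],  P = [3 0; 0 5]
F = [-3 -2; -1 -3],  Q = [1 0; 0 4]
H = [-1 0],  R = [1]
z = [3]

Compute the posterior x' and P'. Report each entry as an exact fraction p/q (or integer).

x' = [-139/49, -459/49]
P' = [48/49 39/49; 39/49 1027/49]

x̄ = F·x = [5, -3]
P̄ = F·P·Fᵀ + Q = [48 39; 39 52]
y = z − H·x̄ = [8]
S = H·P̄·Hᵀ + R = [49]
K = P̄·Hᵀ·S⁻¹ = [-48/49; -39/49]
x' = x̄ + K·y = [-139/49, -459/49]
P' = (I − K·H)·P̄ = [48/49 39/49; 39/49 1027/49]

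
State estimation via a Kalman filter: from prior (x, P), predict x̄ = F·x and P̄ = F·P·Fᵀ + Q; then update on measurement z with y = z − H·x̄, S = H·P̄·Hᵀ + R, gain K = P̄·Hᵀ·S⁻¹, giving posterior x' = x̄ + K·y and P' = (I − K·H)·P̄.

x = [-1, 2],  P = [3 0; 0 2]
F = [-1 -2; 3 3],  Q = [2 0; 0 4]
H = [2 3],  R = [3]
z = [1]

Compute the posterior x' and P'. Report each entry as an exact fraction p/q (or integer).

x' = [-329/122, 261/122]
P' = [1803/244 -1239/244; -1239/244 931/244]

x̄ = F·x = [-3, 3]
P̄ = F·P·Fᵀ + Q = [13 -21; -21 49]
y = z − H·x̄ = [-2]
S = H·P̄·Hᵀ + R = [244]
K = P̄·Hᵀ·S⁻¹ = [-37/244; 105/244]
x' = x̄ + K·y = [-329/122, 261/122]
P' = (I − K·H)·P̄ = [1803/244 -1239/244; -1239/244 931/244]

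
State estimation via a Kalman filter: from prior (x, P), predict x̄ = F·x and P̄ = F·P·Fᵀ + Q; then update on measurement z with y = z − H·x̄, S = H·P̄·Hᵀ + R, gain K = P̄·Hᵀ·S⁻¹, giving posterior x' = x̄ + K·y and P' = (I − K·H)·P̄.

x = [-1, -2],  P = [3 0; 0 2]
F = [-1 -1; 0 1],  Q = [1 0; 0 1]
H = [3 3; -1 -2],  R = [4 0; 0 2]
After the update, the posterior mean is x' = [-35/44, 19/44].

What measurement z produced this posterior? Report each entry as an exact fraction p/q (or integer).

x̄ = F·x = [3, -2]
P̄ = F·P·Fᵀ + Q = [6 -2; -2 3]
S = H·P̄·Hᵀ + R = [49 -18; -18 12]
K = P̄·Hᵀ·S⁻¹ = [9/22 59/132; -3/22 -71/132]
x' − x̄ = [-167/44, 107/44] = K·y
y = (KᵀK)⁻¹·Kᵀ·(x' − x̄) = [-6, -3]
z = y + H·x̄ = [-6, -3] + [3, 1] = [-3, -2]

z = [-3, -2]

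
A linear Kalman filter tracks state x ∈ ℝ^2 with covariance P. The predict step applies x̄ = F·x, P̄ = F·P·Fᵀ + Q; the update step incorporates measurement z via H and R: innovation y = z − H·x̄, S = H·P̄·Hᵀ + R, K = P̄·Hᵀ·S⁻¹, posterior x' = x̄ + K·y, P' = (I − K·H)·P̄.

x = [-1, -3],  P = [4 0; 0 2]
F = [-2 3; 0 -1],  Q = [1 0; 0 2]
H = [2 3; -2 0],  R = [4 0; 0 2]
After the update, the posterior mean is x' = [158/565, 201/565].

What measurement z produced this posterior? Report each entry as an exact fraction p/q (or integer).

z = [1, -1]

x̄ = F·x = [-7, 3]
P̄ = F·P·Fᵀ + Q = [35 -6; -6 4]
S = H·P̄·Hᵀ + R = [108 -104; -104 142]
K = P̄·Hᵀ·S⁻¹ = [13/565 -269/565; 156/565 162/565]
x' − x̄ = [4113/565, -1494/565] = K·y
y = (KᵀK)⁻¹·Kᵀ·(x' − x̄) = [6, -15]
z = y + H·x̄ = [6, -15] + [-5, 14] = [1, -1]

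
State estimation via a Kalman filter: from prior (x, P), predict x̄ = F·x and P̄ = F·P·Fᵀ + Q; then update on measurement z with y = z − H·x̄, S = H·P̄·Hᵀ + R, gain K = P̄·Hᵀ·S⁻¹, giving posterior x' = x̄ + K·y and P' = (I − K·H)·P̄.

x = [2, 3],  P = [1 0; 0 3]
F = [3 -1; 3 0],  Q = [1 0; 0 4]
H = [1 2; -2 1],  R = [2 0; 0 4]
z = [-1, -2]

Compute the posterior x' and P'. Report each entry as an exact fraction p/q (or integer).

x' = [407/1335, -116/267]
P' = [844/1335 -28/267; -28/267 116/267]

x̄ = F·x = [3, 6]
P̄ = F·P·Fᵀ + Q = [13 9; 9 13]
y = z − H·x̄ = [-16, -2]
S = H·P̄·Hᵀ + R = [103 -27; -27 33]
K = P̄·Hᵀ·S⁻¹ = [94/445 -457/1335; 34/89 43/267]
x' = x̄ + K·y = [407/1335, -116/267]
P' = (I − K·H)·P̄ = [844/1335 -28/267; -28/267 116/267]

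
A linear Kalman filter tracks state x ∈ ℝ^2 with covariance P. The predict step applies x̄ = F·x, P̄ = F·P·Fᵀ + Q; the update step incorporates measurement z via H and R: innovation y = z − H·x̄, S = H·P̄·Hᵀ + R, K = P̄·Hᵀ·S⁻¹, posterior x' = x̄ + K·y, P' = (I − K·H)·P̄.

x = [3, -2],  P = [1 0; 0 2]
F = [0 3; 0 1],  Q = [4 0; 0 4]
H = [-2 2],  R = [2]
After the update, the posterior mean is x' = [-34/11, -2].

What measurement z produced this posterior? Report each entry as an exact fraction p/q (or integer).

z = [2]

x̄ = F·x = [-6, -2]
P̄ = F·P·Fᵀ + Q = [22 6; 6 6]
S = H·P̄·Hᵀ + R = [66]
K = P̄·Hᵀ·S⁻¹ = [-16/33; 0]
x' − x̄ = [32/11, 0] = K·y
y = (KᵀK)⁻¹·Kᵀ·(x' − x̄) = [-6]
z = y + H·x̄ = [-6] + [8] = [2]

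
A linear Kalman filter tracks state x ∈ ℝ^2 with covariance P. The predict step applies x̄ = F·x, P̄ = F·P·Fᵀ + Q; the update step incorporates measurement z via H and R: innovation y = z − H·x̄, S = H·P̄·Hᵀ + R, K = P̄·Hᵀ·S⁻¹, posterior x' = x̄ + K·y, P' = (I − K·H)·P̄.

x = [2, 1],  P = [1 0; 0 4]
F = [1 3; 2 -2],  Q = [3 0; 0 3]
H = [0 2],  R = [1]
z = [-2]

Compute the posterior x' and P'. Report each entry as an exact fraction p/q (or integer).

x' = [243/31, -30/31]
P' = [1784/93 -22/93; -22/93 23/93]

x̄ = F·x = [5, 2]
P̄ = F·P·Fᵀ + Q = [40 -22; -22 23]
y = z − H·x̄ = [-6]
S = H·P̄·Hᵀ + R = [93]
K = P̄·Hᵀ·S⁻¹ = [-44/93; 46/93]
x' = x̄ + K·y = [243/31, -30/31]
P' = (I − K·H)·P̄ = [1784/93 -22/93; -22/93 23/93]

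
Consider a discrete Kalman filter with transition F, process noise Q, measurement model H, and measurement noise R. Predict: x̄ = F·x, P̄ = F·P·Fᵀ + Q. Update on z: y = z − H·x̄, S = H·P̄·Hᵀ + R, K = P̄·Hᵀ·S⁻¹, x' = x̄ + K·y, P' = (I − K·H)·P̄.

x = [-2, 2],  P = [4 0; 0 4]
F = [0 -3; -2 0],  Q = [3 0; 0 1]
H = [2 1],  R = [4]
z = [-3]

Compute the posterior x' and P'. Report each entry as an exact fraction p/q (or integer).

x̄ = F·x = [-6, 4]
P̄ = F·P·Fᵀ + Q = [39 0; 0 17]
y = z − H·x̄ = [5]
S = H·P̄·Hᵀ + R = [177]
K = P̄·Hᵀ·S⁻¹ = [26/59; 17/177]
x' = x̄ + K·y = [-224/59, 793/177]
P' = (I − K·H)·P̄ = [273/59 -442/59; -442/59 2720/177]

x' = [-224/59, 793/177]
P' = [273/59 -442/59; -442/59 2720/177]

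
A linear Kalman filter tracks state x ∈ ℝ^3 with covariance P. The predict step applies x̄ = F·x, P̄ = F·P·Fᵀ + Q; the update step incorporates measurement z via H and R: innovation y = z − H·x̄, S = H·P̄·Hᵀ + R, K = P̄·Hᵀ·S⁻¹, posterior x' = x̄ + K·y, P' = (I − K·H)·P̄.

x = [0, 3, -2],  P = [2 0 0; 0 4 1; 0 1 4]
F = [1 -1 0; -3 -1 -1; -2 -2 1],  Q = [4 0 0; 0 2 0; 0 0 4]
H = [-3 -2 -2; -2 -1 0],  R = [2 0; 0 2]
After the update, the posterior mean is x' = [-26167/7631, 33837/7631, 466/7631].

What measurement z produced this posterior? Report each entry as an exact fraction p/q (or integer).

x̄ = F·x = [-3, -1, -8]
P̄ = F·P·Fᵀ + Q = [10 -1 3; -1 30 17; 3 17 28]
S = H·P̄·Hᵀ + R = [484 159; 159 68]
K = P̄·Hᵀ·S⁻¹ = [709/7631 -3790/7631; -1736/7631 917/7631; -3075/7631 4609/7631]
x' − x̄ = [-3274/7631, 41468/7631, 61514/7631] = K·y
y = (KᵀK)⁻¹·Kᵀ·(x' − x̄) = [-26, -4]
z = y + H·x̄ = [-26, -4] + [27, 7] = [1, 3]

z = [1, 3]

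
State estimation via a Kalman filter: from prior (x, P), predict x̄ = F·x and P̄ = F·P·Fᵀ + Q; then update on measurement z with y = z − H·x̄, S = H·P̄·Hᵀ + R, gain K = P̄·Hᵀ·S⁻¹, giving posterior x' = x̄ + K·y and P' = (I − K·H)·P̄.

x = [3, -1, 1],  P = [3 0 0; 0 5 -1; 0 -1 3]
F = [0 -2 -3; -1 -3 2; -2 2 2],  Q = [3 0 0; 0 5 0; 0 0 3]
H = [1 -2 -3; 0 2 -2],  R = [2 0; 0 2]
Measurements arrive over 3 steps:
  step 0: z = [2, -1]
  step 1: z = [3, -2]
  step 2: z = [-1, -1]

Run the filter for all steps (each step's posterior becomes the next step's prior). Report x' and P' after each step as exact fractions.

step 0: x̄ = F·x = [-1, 2, -6]
step 0: P̄ = F·P·Fᵀ + Q = [38 7 -28; 7 77 -10; -28 -10 39]
step 0: y = z − H·x̄ = [-11, -17]
step 0: S = H·P̄·Hᵀ + R = [719 16; 16 546]
step 0: K = P̄·Hᵀ·S⁻¹ = [28924/196159 24301/196159; -33333/196159 63489/196159; -33341/196159 -34231/196159]
step 0: x' = x̄ + K·y = [-927440/196159, -320332/196159, -228276/196159]
step 0: P' = (I − K·H)·P̄ = [2629180/196159 528847/196159 504546/196159; 528847/196159 157196/196159 93707/196159; 504546/196159 93707/196159 127938/196159]
step 1: x̄ = F·x = [1325492/196159, 1431884/196159, 757664/196159]
step 1: P̄ = F·P·Fᵀ + Q = [3493187/196159 3215415/196159 2809182/196159; 3215415/196159 5566905/196159 3727634/196159; 2809182/196159 3727634/196159 4728245/196159]
step 1: y = z − H·x̄ = [4399745/196159, -1740758/196159]
step 1: S = H·P̄·Hᵀ + R = [83722186/196159 -540952/196159; -540952/196159 11751846/196159]
step 1: K = P̄·Hᵀ·S⁻¹ = [-339322809/2507143714 78856193/1253571857; -567105221/2507143714 379338563/1253571857; -566834745/2507143714 -226516819/1253571857]
step 1: x' = x̄ + K·y = [7930943805/2507143714, -1151375503/2507143714, 990350325/2507143714]
step 1: P' = (I − K·H)·P̄ = [24333923099/2507143714 5097141175/2507143714 4939428789/2507143714; 5097141175/2507143714 1701476599/2507143714 942799473/2507143714; 4939428789/2507143714 942799473/2507143714 1395833111/2507143714]
step 2: x̄ = F·x = [-668299969/2507143714, -1248058323/1253571857, -8091968983/1253571857]
step 2: P̄ = F·P·Fᵀ + Q = [38203429213/2507143714 15780213505/1253571857 12708118821/1253571857; 15780213505/1253571857 28638900861/1253571857 16454356034/1253571857; 12708118821/1253571857 16454356034/1253571857 22248099225/1253571857]
step 2: y = z − H·x̄ = [-55382890935/2507143714, -878905481/73739521]
step 2: S = H·P̄·Hᵀ + R = [788960120503/2507143714 -460678282/73739521; -460678282/73739521 4377664458/73739521]
step 2: K = P̄·Hᵀ·S⁻¹ = [-174385861433/1374706614047 1617471961643/23370012438799; -308343836282/1374706614047 7100942700135/23370012438799; -307883158000/1374706614047 -4189583459013/23370012438799]
step 2: x' = x̄ + K·y = [39979014861613/23370012438799, 7888782419439/23370012438799, 14698959920812/23370012438799]
step 2: P' = (I − K·H)·P̄ = [228557084842859/23370012438799 47867724003302/23370012438799 46250252041659/23370012438799; 47867724003302/23370012438799 15930848507459/23370012438799 8829905807324/23370012438799; 46250252041659/23370012438799 8829905807324/23370012438799 13019489266337/23370012438799]

step 0: x' = [-927440/196159, -320332/196159, -228276/196159], P' = [2629180/196159 528847/196159 504546/196159; 528847/196159 157196/196159 93707/196159; 504546/196159 93707/196159 127938/196159]
step 1: x' = [7930943805/2507143714, -1151375503/2507143714, 990350325/2507143714], P' = [24333923099/2507143714 5097141175/2507143714 4939428789/2507143714; 5097141175/2507143714 1701476599/2507143714 942799473/2507143714; 4939428789/2507143714 942799473/2507143714 1395833111/2507143714]
step 2: x' = [39979014861613/23370012438799, 7888782419439/23370012438799, 14698959920812/23370012438799], P' = [228557084842859/23370012438799 47867724003302/23370012438799 46250252041659/23370012438799; 47867724003302/23370012438799 15930848507459/23370012438799 8829905807324/23370012438799; 46250252041659/23370012438799 8829905807324/23370012438799 13019489266337/23370012438799]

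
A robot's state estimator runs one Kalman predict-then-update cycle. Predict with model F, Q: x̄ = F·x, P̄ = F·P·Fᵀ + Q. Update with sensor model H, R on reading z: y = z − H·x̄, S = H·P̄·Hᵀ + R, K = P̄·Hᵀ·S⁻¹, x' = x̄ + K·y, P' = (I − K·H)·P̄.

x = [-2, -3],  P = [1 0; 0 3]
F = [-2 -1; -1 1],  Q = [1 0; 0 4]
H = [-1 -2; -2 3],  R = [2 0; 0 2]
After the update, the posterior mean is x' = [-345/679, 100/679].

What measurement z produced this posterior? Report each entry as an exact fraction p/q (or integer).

z = [1, 2]

x̄ = F·x = [7, -1]
P̄ = F·P·Fᵀ + Q = [8 -1; -1 8]
S = H·P̄·Hᵀ + R = [38 -33; -33 118]
K = P̄·Hᵀ·S⁻¹ = [-267/679 -184/679; -912/3395 493/3395]
x' − x̄ = [-5098/679, 779/679] = K·y
y = (KᵀK)⁻¹·Kᵀ·(x' − x̄) = [6, 19]
z = y + H·x̄ = [6, 19] + [-5, -17] = [1, 2]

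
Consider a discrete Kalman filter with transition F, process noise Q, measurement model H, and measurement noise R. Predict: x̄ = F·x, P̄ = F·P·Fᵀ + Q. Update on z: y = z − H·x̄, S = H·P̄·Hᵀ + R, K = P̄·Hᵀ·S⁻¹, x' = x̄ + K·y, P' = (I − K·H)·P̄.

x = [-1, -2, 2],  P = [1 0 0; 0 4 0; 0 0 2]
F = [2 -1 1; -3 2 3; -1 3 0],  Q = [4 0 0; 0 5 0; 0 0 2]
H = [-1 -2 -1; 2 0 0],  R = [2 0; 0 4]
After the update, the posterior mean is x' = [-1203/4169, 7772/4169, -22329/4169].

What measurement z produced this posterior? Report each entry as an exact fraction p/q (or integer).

x̄ = F·x = [2, 5, -5]
P̄ = F·P·Fᵀ + Q = [14 -8 -14; -8 48 27; -14 27 39]
S = H·P̄·Hᵀ + R = [295 32; 32 60]
K = P̄·Hᵀ·S⁻¹ = [16/4169 1937/4169; -1597/4169 -260/4169; -961/4169 -1433/4169]
x' − x̄ = [-9541/4169, -13073/4169, -1484/4169] = K·y
y = (KᵀK)⁻¹·Kᵀ·(x' − x̄) = [9, -5]
z = y + H·x̄ = [9, -5] + [-7, 4] = [2, -1]

z = [2, -1]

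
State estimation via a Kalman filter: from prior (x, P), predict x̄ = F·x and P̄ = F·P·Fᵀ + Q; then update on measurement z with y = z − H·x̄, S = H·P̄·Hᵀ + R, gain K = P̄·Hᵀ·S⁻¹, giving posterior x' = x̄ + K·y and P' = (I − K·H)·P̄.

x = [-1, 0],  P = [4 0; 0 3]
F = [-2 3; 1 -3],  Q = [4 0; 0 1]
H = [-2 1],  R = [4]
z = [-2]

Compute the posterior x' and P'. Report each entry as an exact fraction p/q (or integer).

x̄ = F·x = [2, -1]
P̄ = F·P·Fᵀ + Q = [47 -35; -35 32]
y = z − H·x̄ = [3]
S = H·P̄·Hᵀ + R = [364]
K = P̄·Hᵀ·S⁻¹ = [-129/364; 51/182]
x' = x̄ + K·y = [341/364, -29/182]
P' = (I − K·H)·P̄ = [467/364 209/182; 209/182 311/91]

x' = [341/364, -29/182]
P' = [467/364 209/182; 209/182 311/91]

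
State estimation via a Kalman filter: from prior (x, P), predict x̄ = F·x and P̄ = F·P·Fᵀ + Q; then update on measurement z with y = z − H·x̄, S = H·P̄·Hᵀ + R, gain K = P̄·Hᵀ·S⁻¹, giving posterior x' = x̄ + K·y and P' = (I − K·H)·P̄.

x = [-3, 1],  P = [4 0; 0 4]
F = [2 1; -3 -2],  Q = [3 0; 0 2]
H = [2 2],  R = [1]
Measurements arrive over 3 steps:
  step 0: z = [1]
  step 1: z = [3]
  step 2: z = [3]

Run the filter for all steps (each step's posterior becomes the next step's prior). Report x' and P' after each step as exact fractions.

step 0: x̄ = F·x = [-5, 7]
step 0: P̄ = F·P·Fᵀ + Q = [23 -32; -32 54]
step 0: y = z − H·x̄ = [-3]
step 0: S = H·P̄·Hᵀ + R = [53]
step 0: K = P̄·Hᵀ·S⁻¹ = [-18/53; 44/53]
step 0: x' = x̄ + K·y = [-211/53, 239/53]
step 0: P' = (I − K·H)·P̄ = [895/53 -904/53; -904/53 926/53]
step 1: x̄ = F·x = [-183/53, 155/53]
step 1: P̄ = F·P·Fᵀ + Q = [1049/53 -894/53; -894/53 1017/53]
step 1: y = z − H·x̄ = [215/53]
step 1: S = H·P̄·Hᵀ + R = [1165/53]
step 1: K = P̄·Hᵀ·S⁻¹ = [62/233; 246/1165]
step 1: x' = x̄ + K·y = [-553/233, 881/233]
step 1: P' = (I − K·H)·P̄ = [4249/233 -4218/233; -4218/233 21213/1165]
step 2: x̄ = F·x = [-225/233, -103/233]
step 2: P̄ = F·P·Fᵀ + Q = [25328/1165 -22266/1165; -22266/1165 25307/1165]
step 2: y = z − H·x̄ = [1355/233]
step 2: S = H·P̄·Hᵀ + R = [25577/1165]
step 2: K = P̄·Hᵀ·S⁻¹ = [6124/25577; 6082/25577]
step 2: x' = x̄ + K·y = [10915/25577, 24063/25577]
step 2: P' = (I − K·H)·P̄ = [523872/25577 -520810/25577; -520810/25577 523851/25577]

step 0: x' = [-211/53, 239/53], P' = [895/53 -904/53; -904/53 926/53]
step 1: x' = [-553/233, 881/233], P' = [4249/233 -4218/233; -4218/233 21213/1165]
step 2: x' = [10915/25577, 24063/25577], P' = [523872/25577 -520810/25577; -520810/25577 523851/25577]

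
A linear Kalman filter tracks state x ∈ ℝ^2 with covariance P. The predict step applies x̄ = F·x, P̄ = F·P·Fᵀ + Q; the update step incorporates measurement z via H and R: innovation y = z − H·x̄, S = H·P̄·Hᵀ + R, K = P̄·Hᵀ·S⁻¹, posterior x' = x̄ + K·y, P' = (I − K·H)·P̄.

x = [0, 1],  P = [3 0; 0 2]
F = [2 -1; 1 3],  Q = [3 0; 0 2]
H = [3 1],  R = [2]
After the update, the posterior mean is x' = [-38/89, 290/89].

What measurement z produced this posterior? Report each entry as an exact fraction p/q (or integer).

z = [2]

x̄ = F·x = [-1, 3]
P̄ = F·P·Fᵀ + Q = [17 0; 0 23]
S = H·P̄·Hᵀ + R = [178]
K = P̄·Hᵀ·S⁻¹ = [51/178; 23/178]
x' − x̄ = [51/89, 23/89] = K·y
y = (KᵀK)⁻¹·Kᵀ·(x' − x̄) = [2]
z = y + H·x̄ = [2] + [0] = [2]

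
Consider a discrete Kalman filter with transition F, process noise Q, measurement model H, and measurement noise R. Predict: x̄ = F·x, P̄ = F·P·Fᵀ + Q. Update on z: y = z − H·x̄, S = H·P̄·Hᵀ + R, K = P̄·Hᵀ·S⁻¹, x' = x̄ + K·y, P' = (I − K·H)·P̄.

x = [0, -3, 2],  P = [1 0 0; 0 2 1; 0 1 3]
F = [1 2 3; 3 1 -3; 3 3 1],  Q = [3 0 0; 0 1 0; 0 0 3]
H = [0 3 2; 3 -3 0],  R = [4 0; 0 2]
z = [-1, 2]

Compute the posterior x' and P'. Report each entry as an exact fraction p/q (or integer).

x̄ = F·x = [0, -9, -7]
P̄ = F·P·Fᵀ + Q = [51 -23 35; -23 33 -2; 35 -2 39]
y = z − H·x̄ = [40, -25]
S = H·P̄·Hᵀ + R = [433 -282; -282 1172]
K = P̄·Hᵀ·S⁻¹ = [3986/26747 12051/53494; 15991/106988 -22977/213976; 57843/213976 68367/427952]
x' = x̄ + K·y = [2515/7642, -10297/30568, -11057/61136]
P' = (I − K·H)·P̄ = [22450/26747 18433/26747 -39355/53494; 18433/26747 81391/106988 -180209/213976; -39355/53494 -180209/213976 771999/427952]

x' = [2515/7642, -10297/30568, -11057/61136]
P' = [22450/26747 18433/26747 -39355/53494; 18433/26747 81391/106988 -180209/213976; -39355/53494 -180209/213976 771999/427952]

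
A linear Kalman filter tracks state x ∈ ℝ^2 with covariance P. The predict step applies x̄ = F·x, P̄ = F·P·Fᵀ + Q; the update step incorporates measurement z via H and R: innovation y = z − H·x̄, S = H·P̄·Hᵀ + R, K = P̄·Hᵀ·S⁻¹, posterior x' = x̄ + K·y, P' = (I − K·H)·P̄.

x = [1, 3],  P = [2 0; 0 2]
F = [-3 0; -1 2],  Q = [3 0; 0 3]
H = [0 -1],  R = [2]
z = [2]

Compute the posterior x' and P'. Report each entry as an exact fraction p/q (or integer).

x' = [-29/5, -16/15]
P' = [93/5 4/5; 4/5 26/15]

x̄ = F·x = [-3, 5]
P̄ = F·P·Fᵀ + Q = [21 6; 6 13]
y = z − H·x̄ = [7]
S = H·P̄·Hᵀ + R = [15]
K = P̄·Hᵀ·S⁻¹ = [-2/5; -13/15]
x' = x̄ + K·y = [-29/5, -16/15]
P' = (I − K·H)·P̄ = [93/5 4/5; 4/5 26/15]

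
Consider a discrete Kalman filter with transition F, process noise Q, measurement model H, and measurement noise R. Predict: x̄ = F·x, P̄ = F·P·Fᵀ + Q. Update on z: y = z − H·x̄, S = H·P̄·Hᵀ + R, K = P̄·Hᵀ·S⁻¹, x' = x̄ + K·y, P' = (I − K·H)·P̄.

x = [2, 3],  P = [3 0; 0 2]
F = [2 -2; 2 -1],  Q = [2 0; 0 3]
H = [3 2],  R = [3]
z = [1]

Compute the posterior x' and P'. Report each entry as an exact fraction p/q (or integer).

x' = [-432/461, 871/461]
P' = [538/461 -660/461; -660/461 1113/461]

x̄ = F·x = [-2, 1]
P̄ = F·P·Fᵀ + Q = [22 16; 16 17]
y = z − H·x̄ = [5]
S = H·P̄·Hᵀ + R = [461]
K = P̄·Hᵀ·S⁻¹ = [98/461; 82/461]
x' = x̄ + K·y = [-432/461, 871/461]
P' = (I − K·H)·P̄ = [538/461 -660/461; -660/461 1113/461]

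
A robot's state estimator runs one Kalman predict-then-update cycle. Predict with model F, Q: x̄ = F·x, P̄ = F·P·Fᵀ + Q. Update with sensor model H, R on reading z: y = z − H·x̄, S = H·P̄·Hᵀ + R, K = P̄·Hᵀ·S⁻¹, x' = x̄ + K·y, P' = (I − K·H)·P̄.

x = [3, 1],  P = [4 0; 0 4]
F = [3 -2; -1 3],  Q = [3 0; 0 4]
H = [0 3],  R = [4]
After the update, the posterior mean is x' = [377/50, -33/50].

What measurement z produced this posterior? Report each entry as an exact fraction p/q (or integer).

z = [-2]

x̄ = F·x = [7, 0]
P̄ = F·P·Fᵀ + Q = [55 -36; -36 44]
S = H·P̄·Hᵀ + R = [400]
K = P̄·Hᵀ·S⁻¹ = [-27/100; 33/100]
x' − x̄ = [27/50, -33/50] = K·y
y = (KᵀK)⁻¹·Kᵀ·(x' − x̄) = [-2]
z = y + H·x̄ = [-2] + [0] = [-2]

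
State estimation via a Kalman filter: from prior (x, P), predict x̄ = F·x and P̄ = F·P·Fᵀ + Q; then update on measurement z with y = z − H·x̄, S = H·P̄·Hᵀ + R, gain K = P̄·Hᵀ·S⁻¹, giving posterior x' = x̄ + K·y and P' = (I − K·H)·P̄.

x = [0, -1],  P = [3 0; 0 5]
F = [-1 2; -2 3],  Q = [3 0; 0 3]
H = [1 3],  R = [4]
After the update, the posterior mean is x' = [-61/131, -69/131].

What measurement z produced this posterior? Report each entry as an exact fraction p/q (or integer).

z = [-2]

x̄ = F·x = [-2, -3]
P̄ = F·P·Fᵀ + Q = [26 36; 36 60]
S = H·P̄·Hᵀ + R = [786]
K = P̄·Hᵀ·S⁻¹ = [67/393; 36/131]
x' − x̄ = [201/131, 324/131] = K·y
y = (KᵀK)⁻¹·Kᵀ·(x' − x̄) = [9]
z = y + H·x̄ = [9] + [-11] = [-2]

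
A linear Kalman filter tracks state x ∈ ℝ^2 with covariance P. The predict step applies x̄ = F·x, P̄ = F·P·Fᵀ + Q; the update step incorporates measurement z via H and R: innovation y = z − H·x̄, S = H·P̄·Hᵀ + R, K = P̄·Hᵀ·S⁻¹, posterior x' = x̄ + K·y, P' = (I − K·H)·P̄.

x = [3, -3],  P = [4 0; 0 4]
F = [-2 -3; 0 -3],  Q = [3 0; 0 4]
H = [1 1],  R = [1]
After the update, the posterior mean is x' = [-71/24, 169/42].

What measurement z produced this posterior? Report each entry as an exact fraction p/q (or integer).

z = [1]

x̄ = F·x = [3, 9]
P̄ = F·P·Fᵀ + Q = [55 36; 36 40]
S = H·P̄·Hᵀ + R = [168]
K = P̄·Hᵀ·S⁻¹ = [13/24; 19/42]
x' − x̄ = [-143/24, -209/42] = K·y
y = (KᵀK)⁻¹·Kᵀ·(x' − x̄) = [-11]
z = y + H·x̄ = [-11] + [12] = [1]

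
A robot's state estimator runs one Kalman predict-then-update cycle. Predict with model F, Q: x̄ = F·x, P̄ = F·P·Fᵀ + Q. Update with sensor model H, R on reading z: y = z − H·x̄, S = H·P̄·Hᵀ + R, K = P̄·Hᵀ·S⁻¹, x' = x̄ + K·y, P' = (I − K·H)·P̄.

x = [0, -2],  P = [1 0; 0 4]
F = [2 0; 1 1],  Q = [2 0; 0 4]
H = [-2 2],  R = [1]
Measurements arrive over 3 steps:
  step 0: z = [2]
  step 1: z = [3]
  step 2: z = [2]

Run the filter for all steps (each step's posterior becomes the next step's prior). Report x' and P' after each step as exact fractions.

step 0: x' = [-16/15, -2/15], P' = [206/45 202/45; 202/45 209/45]
step 1: x' = [-388/167, -988/1169], P' = [3270/167 3256/167; 3256/167 22975/1169]
step 2: x' = [-136176/30349, -105268/30349], P' = [2415762/30349 2413228/30349; 2413228/30349 2417989/30349]

step 0: x̄ = F·x = [0, -2]
step 0: P̄ = F·P·Fᵀ + Q = [6 2; 2 9]
step 0: y = z − H·x̄ = [6]
step 0: S = H·P̄·Hᵀ + R = [45]
step 0: K = P̄·Hᵀ·S⁻¹ = [-8/45; 14/45]
step 0: x' = x̄ + K·y = [-16/15, -2/15]
step 0: P' = (I − K·H)·P̄ = [206/45 202/45; 202/45 209/45]
step 1: x̄ = F·x = [-32/15, -6/5]
step 1: P̄ = F·P·Fᵀ + Q = [914/45 272/15; 272/15 111/5]
step 1: y = z − H·x̄ = [17/15]
step 1: S = H·P̄·Hᵀ + R = [1169/45]
step 1: K = P̄·Hᵀ·S⁻¹ = [-28/167; 366/1169]
step 1: x' = x̄ + K·y = [-388/167, -988/1169]
step 1: P' = (I − K·H)·P̄ = [3270/167 3256/167; 3256/167 22975/1169]
step 2: x̄ = F·x = [-776/167, -3704/1169]
step 2: P̄ = F·P·Fᵀ + Q = [13414/167 13052/167; 13052/167 96125/1169]
step 2: y = z − H·x̄ = [-1118/1169]
step 2: S = H·P̄·Hᵀ + R = [30349/1169]
step 2: K = P̄·Hᵀ·S⁻¹ = [-5068/30349; 9522/30349]
step 2: x' = x̄ + K·y = [-136176/30349, -105268/30349]
step 2: P' = (I − K·H)·P̄ = [2415762/30349 2413228/30349; 2413228/30349 2417989/30349]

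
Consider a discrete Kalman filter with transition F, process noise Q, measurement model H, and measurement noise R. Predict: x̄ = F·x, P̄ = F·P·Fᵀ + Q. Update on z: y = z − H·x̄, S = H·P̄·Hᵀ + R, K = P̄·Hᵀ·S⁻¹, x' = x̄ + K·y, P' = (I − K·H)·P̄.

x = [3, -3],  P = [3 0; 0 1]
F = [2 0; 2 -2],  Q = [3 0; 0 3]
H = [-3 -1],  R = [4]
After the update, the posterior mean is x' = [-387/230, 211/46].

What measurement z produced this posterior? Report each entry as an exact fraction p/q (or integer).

x̄ = F·x = [6, 12]
P̄ = F·P·Fᵀ + Q = [15 12; 12 19]
S = H·P̄·Hᵀ + R = [230]
K = P̄·Hᵀ·S⁻¹ = [-57/230; -11/46]
x' − x̄ = [-1767/230, -341/46] = K·y
y = (KᵀK)⁻¹·Kᵀ·(x' − x̄) = [31]
z = y + H·x̄ = [31] + [-30] = [1]

z = [1]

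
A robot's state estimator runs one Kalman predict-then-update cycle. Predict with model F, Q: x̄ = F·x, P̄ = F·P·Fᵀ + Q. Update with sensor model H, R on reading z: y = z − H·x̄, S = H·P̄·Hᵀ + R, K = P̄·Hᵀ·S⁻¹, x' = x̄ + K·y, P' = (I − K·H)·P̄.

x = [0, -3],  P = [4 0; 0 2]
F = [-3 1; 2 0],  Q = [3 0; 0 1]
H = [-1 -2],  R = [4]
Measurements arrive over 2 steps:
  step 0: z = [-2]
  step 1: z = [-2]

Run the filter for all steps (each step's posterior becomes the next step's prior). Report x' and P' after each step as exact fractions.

step 0: x' = [-86/17, 50/17], P' = [648/17 -338/17; -338/17 189/17]
step 1: x' = [518/87, -69/29], P' = [25912/87 -4490/29; -4490/29 2354/29]

step 0: x̄ = F·x = [-3, 0]
step 0: P̄ = F·P·Fᵀ + Q = [41 -24; -24 17]
step 0: y = z − H·x̄ = [-5]
step 0: S = H·P̄·Hᵀ + R = [17]
step 0: K = P̄·Hᵀ·S⁻¹ = [7/17; -10/17]
step 0: x' = x̄ + K·y = [-86/17, 50/17]
step 0: P' = (I − K·H)·P̄ = [648/17 -338/17; -338/17 189/17]
step 1: x̄ = F·x = [308/17, -172/17]
step 1: P̄ = F·P·Fᵀ + Q = [8100/17 -4564/17; -4564/17 2609/17]
step 1: y = z − H·x̄ = [-70/17]
step 1: S = H·P̄·Hᵀ + R = [348/17]
step 1: K = P̄·Hᵀ·S⁻¹ = [257/87; -109/58]
step 1: x' = x̄ + K·y = [518/87, -69/29]
step 1: P' = (I − K·H)·P̄ = [25912/87 -4490/29; -4490/29 2354/29]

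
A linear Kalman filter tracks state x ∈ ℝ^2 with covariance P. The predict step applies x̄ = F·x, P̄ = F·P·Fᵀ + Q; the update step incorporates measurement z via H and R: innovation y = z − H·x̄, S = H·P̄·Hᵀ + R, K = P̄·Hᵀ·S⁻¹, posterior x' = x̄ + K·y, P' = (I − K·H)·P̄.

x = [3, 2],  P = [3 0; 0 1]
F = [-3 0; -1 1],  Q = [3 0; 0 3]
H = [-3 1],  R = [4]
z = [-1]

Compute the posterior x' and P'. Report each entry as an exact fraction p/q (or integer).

x' = [144/227, 313/227]
P' = [249/227 423/227; 423/227 1189/227]

x̄ = F·x = [-9, -1]
P̄ = F·P·Fᵀ + Q = [30 9; 9 7]
y = z − H·x̄ = [-27]
S = H·P̄·Hᵀ + R = [227]
K = P̄·Hᵀ·S⁻¹ = [-81/227; -20/227]
x' = x̄ + K·y = [144/227, 313/227]
P' = (I − K·H)·P̄ = [249/227 423/227; 423/227 1189/227]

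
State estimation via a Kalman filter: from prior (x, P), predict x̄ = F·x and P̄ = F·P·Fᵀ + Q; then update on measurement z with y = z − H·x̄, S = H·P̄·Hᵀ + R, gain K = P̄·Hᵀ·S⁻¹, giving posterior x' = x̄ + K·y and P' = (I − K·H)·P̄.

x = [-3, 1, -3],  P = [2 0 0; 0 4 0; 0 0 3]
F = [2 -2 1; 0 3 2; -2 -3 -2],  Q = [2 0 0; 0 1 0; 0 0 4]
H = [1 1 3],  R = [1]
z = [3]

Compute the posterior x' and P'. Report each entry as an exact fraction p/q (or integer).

x' = [-863/71, 13/71, 5]
P' = [8614/355 -1757/355 -32/5; -1757/355 4626/355 -14/5; -32/5 -14/5 16/5]

x̄ = F·x = [-11, -3, 9]
P̄ = F·P·Fᵀ + Q = [29 -18 10; -18 49 -48; 10 -48 60]
y = z − H·x̄ = [-10]
S = H·P̄·Hᵀ + R = [355]
K = P̄·Hᵀ·S⁻¹ = [41/355; -113/355; 2/5]
x' = x̄ + K·y = [-863/71, 13/71, 5]
P' = (I − K·H)·P̄ = [8614/355 -1757/355 -32/5; -1757/355 4626/355 -14/5; -32/5 -14/5 16/5]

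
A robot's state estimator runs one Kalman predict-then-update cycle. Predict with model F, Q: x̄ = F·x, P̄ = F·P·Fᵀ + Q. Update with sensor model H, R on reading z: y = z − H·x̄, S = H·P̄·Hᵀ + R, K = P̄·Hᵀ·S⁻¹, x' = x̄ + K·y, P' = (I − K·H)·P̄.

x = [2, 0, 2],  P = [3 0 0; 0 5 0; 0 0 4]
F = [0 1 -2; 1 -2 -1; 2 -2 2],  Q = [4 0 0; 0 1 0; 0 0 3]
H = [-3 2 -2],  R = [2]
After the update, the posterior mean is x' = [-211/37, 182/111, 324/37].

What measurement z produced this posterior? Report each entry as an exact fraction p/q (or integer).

z = [3]

x̄ = F·x = [-4, 0, 8]
P̄ = F·P·Fᵀ + Q = [25 -2 -26; -2 28 18; -26 18 51]
S = H·P̄·Hᵀ + R = [111]
K = P̄·Hᵀ·S⁻¹ = [-9/37; 26/111; 4/37]
x' − x̄ = [-63/37, 182/111, 28/37] = K·y
y = (KᵀK)⁻¹·Kᵀ·(x' − x̄) = [7]
z = y + H·x̄ = [7] + [-4] = [3]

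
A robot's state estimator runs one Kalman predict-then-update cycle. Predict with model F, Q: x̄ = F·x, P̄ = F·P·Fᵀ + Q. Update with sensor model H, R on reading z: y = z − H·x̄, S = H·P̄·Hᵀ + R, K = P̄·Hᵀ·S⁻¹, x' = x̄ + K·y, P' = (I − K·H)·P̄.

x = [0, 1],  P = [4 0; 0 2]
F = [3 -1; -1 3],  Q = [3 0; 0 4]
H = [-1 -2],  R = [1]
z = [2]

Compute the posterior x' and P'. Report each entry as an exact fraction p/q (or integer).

x' = [-109/74, -8/37]
P' = [3009/74 -751/37; -751/37 384/37]

x̄ = F·x = [-1, 3]
P̄ = F·P·Fᵀ + Q = [41 -18; -18 26]
y = z − H·x̄ = [7]
S = H·P̄·Hᵀ + R = [74]
K = P̄·Hᵀ·S⁻¹ = [-5/74; -17/37]
x' = x̄ + K·y = [-109/74, -8/37]
P' = (I − K·H)·P̄ = [3009/74 -751/37; -751/37 384/37]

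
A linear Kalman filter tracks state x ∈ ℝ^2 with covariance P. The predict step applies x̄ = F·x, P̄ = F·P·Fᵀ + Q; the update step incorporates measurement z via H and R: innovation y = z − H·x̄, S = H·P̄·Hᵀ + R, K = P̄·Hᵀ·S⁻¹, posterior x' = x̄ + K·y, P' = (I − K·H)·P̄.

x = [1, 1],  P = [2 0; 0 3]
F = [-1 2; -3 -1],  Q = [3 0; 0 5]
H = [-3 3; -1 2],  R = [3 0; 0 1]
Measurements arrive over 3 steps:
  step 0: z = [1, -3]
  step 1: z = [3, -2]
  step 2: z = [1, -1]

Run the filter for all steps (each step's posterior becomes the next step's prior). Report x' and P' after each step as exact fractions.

step 0: x̄ = F·x = [1, -4]
step 0: P̄ = F·P·Fᵀ + Q = [17 0; 0 26]
step 0: y = z − H·x̄ = [16, 6]
step 0: S = H·P̄·Hᵀ + R = [390 207; 207 122]
step 0: K = P̄·Hᵀ·S⁻¹ = [-901/1577 1309/1577; -416/1577 1378/1577]
step 0: x' = x̄ + K·y = [-4985/1577, -4696/1577]
step 0: P' = (I − K·H)·P̄ = [3111/1577 2210/1577; 2210/1577 1794/1577]
step 1: x̄ = F·x = [-4407/1577, 19651/1577]
step 1: P̄ = F·P·Fᵀ + Q = [6178/1577 -5305/1577; -5305/1577 50938/1577]
step 1: y = z − H·x̄ = [-67443/1577, -46863/1577]
step 1: S = H·P̄·Hᵀ + R = [614265/1577 371907/1577; 371907/1577 232727/1577]
step 1: K = P̄·Hᵀ·S⁻¹ = [-374897/981026 17043/31646; -62732/490513 10521/15823]
step 1: x' = x̄ + K·y = [-1204335/490513, -896962/490513]
step 1: P' = (I − K·H)·P̄ = [1278127/981026 451615/490513; 451615/490513 388883/490513]
step 2: x̄ = F·x = [-19019/15823, 4509967/490513]
step 2: P̄ = F·P·Fᵀ + Q = [119979/31646 -72171/31646; -72171/31646 22605419/981026]
step 2: y = z − H·x̄ = [-14808155/490513, -10100036/490513]
step 2: S = H·P̄·Hᵀ + R = [140068704/490513 83463135/490513; 83463135/490513 104071255/981026]
step 2: K = P̄·Hᵀ·S⁻¹ = [-16715916/43827313 116804907/219136565; -11151707/87654626 144625952/219136565]
step 2: x' = x̄ + K·y = [-145306849/219136565, -242962493/438273130]
step 2: P' = (I − K·H)·P̄ = [283964067/219136565 200384487/219136565; 200384487/219136565 345010439/438273130]

step 0: x' = [-4985/1577, -4696/1577], P' = [3111/1577 2210/1577; 2210/1577 1794/1577]
step 1: x' = [-1204335/490513, -896962/490513], P' = [1278127/981026 451615/490513; 451615/490513 388883/490513]
step 2: x' = [-145306849/219136565, -242962493/438273130], P' = [283964067/219136565 200384487/219136565; 200384487/219136565 345010439/438273130]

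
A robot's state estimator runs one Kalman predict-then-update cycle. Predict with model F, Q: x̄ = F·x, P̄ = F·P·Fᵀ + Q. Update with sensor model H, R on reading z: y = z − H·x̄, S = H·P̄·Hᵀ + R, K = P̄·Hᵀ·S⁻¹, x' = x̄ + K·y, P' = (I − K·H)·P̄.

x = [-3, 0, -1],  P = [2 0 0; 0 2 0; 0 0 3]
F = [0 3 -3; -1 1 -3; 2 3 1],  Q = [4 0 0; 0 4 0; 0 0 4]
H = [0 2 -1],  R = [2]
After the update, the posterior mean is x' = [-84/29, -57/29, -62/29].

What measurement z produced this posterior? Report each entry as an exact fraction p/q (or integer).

x̄ = F·x = [3, 6, -7]
P̄ = F·P·Fᵀ + Q = [49 33 9; 33 35 -7; 9 -7 33]
S = H·P̄·Hᵀ + R = [203]
K = P̄·Hᵀ·S⁻¹ = [57/203; 11/29; -47/203]
x' − x̄ = [-171/29, -231/29, 141/29] = K·y
y = (KᵀK)⁻¹·Kᵀ·(x' − x̄) = [-21]
z = y + H·x̄ = [-21] + [19] = [-2]

z = [-2]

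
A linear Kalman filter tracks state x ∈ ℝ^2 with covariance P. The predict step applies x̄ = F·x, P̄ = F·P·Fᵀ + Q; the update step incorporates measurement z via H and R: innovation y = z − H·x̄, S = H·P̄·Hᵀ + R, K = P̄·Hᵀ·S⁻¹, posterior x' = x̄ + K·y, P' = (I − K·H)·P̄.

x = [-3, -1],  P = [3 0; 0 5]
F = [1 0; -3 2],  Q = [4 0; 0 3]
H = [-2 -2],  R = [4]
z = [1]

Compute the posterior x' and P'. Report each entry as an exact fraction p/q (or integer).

x̄ = F·x = [-3, 7]
P̄ = F·P·Fᵀ + Q = [7 -9; -9 50]
y = z − H·x̄ = [9]
S = H·P̄·Hᵀ + R = [160]
K = P̄·Hᵀ·S⁻¹ = [1/40; -41/80]
x' = x̄ + K·y = [-111/40, 191/80]
P' = (I − K·H)·P̄ = [69/10 -139/20; -139/20 319/40]

x' = [-111/40, 191/80]
P' = [69/10 -139/20; -139/20 319/40]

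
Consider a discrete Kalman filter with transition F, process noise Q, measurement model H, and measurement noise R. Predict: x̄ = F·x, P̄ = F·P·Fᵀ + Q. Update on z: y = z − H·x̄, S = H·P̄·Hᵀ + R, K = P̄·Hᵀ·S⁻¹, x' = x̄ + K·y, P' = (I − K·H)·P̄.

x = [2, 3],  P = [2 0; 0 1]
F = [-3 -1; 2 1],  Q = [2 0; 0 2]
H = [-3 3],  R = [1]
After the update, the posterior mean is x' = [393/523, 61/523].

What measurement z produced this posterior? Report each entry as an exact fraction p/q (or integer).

x̄ = F·x = [-9, 7]
P̄ = F·P·Fᵀ + Q = [21 -13; -13 11]
S = H·P̄·Hᵀ + R = [523]
K = P̄·Hᵀ·S⁻¹ = [-102/523; 72/523]
x' − x̄ = [5100/523, -3600/523] = K·y
y = (KᵀK)⁻¹·Kᵀ·(x' − x̄) = [-50]
z = y + H·x̄ = [-50] + [48] = [-2]

z = [-2]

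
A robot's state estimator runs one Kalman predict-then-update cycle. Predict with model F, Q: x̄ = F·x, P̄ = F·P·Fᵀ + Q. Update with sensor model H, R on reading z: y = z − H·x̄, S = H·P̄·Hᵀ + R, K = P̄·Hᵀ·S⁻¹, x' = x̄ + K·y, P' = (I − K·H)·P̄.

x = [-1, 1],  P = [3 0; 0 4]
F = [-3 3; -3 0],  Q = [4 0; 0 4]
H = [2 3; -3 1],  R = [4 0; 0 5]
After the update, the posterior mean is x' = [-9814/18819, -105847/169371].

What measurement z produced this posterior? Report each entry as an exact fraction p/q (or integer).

x̄ = F·x = [6, 3]
P̄ = F·P·Fᵀ + Q = [67 27; 27 31]
S = H·P̄·Hᵀ + R = [875 -498; -498 477]
K = P̄·Hᵀ·S⁻¹ = [589/6273 -5020/18819; 15073/56457 29456/169371]
x' − x̄ = [-122728/18819, -613960/169371] = K·y
y = (KᵀK)⁻¹·Kᵀ·(x' − x̄) = [-24, 16]
z = y + H·x̄ = [-24, 16] + [21, -15] = [-3, 1]

z = [-3, 1]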